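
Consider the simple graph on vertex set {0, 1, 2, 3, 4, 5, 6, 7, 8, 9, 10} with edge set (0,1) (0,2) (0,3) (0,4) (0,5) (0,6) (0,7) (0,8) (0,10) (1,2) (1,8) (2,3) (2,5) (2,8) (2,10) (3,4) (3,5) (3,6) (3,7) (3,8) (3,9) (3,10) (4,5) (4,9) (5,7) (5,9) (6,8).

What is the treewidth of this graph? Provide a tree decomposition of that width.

The largest bag has 4 vertices, giving width 3; this decomposition certifies tw(G) ≤ 3. For the lower bound, the 4 vertices {0, 1, 2, 8} are pairwise adjacent, and any tree decomposition puts a clique entirely inside one bag — forcing width ≥ 3. The upper and lower bounds meet at 3, so that is the treewidth.

Treewidth 3.
One such decomposition:
Bags: B1 = {0, 3, 4, 5}  B2 = {0, 2, 3, 5}  B3 = {0, 2, 3, 8}  B4 = {0, 3, 5, 7}  B5 = {0, 3, 6, 8}  B6 = {3, 4, 5, 9}  B7 = {0, 2, 3, 10}  B8 = {0, 1, 2, 8}
Tree: B1–B2, B2–B3, B2–B4, B3–B5, B1–B6, B2–B7, B3–B8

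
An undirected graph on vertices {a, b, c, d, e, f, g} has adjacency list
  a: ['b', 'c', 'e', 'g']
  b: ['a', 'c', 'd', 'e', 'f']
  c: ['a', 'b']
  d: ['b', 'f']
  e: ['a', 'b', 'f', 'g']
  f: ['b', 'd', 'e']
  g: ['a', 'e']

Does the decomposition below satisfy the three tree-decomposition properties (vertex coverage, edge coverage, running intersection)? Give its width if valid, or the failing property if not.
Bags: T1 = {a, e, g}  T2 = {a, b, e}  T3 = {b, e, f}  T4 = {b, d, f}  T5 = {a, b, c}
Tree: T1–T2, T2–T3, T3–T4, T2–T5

Yes; width 2.

Checking the three conditions: (i) the bags cover all of {a, b, c, d, e, f, g}; (ii) for each edge, some bag contains both endpoints; (iii) the bags containing any fixed vertex form a subtree. All hold, so the decomposition is valid with width 3 − 1 = 2.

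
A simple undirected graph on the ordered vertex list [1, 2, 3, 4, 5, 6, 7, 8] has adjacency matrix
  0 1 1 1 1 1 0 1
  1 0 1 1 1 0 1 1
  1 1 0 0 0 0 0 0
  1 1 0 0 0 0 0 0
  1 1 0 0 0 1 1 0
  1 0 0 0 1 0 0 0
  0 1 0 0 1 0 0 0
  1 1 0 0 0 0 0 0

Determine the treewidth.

2

A width-2 tree decomposition is:
Bags: B1 = {1, 2, 5}  B2 = {1, 2, 8}  B3 = {1, 2, 3}  B4 = {2, 5, 7}  B5 = {1, 5, 6}  B6 = {1, 2, 4}
Tree: B1–B2, B2–B3, B1–B4, B1–B5, B2–B6
The largest bag has 3 vertices, giving width 2; this decomposition certifies tw(G) ≤ 2. On the other hand G contains the 3-clique {1, 2, 8}. A clique must lie in a single bag of any decomposition, so no decomposition can have width below 2. Hence tw(G) = 2 exactly.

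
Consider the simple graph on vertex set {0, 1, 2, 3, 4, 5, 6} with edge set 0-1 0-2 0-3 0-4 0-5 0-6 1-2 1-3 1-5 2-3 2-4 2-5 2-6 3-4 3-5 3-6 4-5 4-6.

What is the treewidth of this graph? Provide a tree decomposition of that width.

Treewidth 4.
One such decomposition:
Bags: B1 = {0, 1, 2, 3, 5}  B2 = {0, 2, 3, 4, 5}  B3 = {0, 2, 3, 4, 6}
Tree: B1–B2, B2–B3

Each bag holds 5 vertices, so the decomposition has width 4, which upper-bounds the treewidth. On the other hand G contains the 5-clique {0, 1, 2, 3, 5}. A clique must lie in a single bag of any decomposition, so no decomposition can have width below 4. The upper and lower bounds meet at 4, so that is the treewidth.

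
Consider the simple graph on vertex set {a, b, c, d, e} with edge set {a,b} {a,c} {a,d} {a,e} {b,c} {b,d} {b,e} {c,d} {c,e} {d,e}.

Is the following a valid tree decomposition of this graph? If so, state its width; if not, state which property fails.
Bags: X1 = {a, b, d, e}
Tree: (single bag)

A tree decomposition must satisfy three properties: every vertex lies in some bag; for every edge, both endpoints lie together in some bag; and for every vertex, the bags containing it form a connected subtree. Here vertex c appears in no bag, so the decomposition is invalid.

No — vertex c appears in no bag.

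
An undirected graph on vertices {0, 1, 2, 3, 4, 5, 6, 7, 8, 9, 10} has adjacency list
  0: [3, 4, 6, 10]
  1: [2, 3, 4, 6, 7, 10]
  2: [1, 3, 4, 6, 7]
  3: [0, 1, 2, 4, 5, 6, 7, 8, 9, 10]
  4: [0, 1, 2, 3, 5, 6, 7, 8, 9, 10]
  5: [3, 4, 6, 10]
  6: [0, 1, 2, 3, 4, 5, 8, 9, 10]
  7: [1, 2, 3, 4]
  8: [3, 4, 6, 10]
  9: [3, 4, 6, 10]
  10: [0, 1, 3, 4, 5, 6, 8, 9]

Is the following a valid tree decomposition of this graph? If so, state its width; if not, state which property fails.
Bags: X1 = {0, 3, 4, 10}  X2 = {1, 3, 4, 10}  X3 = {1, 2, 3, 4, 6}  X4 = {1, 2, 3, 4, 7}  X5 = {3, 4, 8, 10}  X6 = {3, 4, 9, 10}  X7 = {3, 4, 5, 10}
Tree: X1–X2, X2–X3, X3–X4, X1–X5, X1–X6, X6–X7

No — edge (6,0) lies in no bag.

A tree decomposition must satisfy three properties: every vertex lies in some bag; for every edge, both endpoints lie together in some bag; and for every vertex, the bags containing it form a connected subtree. Here edge (6,0) lies in no bag, so the decomposition is invalid.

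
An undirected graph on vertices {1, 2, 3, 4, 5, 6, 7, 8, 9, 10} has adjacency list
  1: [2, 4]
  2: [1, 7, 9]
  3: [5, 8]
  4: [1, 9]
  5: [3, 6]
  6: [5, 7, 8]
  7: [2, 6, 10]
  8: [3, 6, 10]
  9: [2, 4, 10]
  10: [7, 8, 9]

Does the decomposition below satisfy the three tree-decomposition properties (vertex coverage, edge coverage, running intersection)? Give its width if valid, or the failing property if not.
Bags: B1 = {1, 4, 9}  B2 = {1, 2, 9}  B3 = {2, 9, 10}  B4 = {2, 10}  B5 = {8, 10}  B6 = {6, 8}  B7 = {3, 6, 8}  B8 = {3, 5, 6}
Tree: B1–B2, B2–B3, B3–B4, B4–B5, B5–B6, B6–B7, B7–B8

A tree decomposition must satisfy three properties: every vertex lies in some bag; for every edge, both endpoints lie together in some bag; and for every vertex, the bags containing it form a connected subtree. Here vertex 7 appears in no bag, so the decomposition is invalid.

No — vertex 7 appears in no bag.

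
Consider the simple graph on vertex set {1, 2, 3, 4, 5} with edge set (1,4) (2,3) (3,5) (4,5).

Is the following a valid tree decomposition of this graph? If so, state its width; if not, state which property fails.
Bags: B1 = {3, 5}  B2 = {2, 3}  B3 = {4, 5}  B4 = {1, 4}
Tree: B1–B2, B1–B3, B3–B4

Yes; width 1.

Checking the three conditions: (i) the bags cover all of {1, 2, 3, 4, 5}; (ii) for each edge, some bag contains both endpoints; (iii) the bags containing any fixed vertex form a subtree. All hold, so the decomposition is valid with width 2 − 1 = 1.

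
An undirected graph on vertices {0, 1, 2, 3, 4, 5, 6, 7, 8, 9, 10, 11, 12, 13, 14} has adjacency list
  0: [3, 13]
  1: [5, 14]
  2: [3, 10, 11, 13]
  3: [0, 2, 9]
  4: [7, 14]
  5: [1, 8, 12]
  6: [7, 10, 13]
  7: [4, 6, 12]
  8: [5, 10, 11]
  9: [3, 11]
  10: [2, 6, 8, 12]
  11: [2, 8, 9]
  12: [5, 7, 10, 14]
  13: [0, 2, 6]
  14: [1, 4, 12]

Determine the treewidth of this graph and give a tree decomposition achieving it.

Every bag has size at most 4, so the width is 4 − 1 = 3 and tw(G) ≤ 3. For the lower bound: the 4 vertex sets {0,3,9}, {11}, {2}, {6,8,10,13} are disjoint, each induces a connected subgraph, and every pair is joined by at least one edge of G. Contracting each set to a single vertex therefore yields K_{4} as a minor, and since treewidth is minor-monotone, tw(G) ≥ tw(K_{4}) = 3. The upper and lower bounds meet at 3, so that is the treewidth.

Treewidth 3.
One optimal decomposition is:
Bags: B1 = {0, 3, 9, 11}  B2 = {0, 2, 3, 11}  B3 = {0, 2, 11, 13}  B4 = {2, 8, 11, 13}  B5 = {2, 8, 10, 13}  B6 = {6, 8, 10, 13}  B7 = {5, 6, 8, 10}  B8 = {5, 6, 10, 12}  B9 = {5, 6, 7, 12}  B10 = {1, 5, 7, 12}  B11 = {1, 7, 12, 14}  B12 = {1, 4, 7, 14}
Tree: B1–B2, B2–B3, B3–B4, B4–B5, B5–B6, B6–B7, B7–B8, B8–B9, B9–B10, B10–B11, B11–B12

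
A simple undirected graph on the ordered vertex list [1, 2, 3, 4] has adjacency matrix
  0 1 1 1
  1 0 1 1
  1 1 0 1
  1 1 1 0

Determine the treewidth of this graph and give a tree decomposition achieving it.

Treewidth 3.
One such decomposition:
Bags: B1 = {1, 2, 3, 4}
Tree: (single bag)

A single bag containing all 4 vertices is trivially a valid decomposition of width 3. For the lower bound, the 4 vertices {1, 2, 3, 4} are pairwise adjacent, and any tree decomposition puts a clique entirely inside one bag — forcing width ≥ 3. The upper and lower bounds meet at 3, so that is the treewidth.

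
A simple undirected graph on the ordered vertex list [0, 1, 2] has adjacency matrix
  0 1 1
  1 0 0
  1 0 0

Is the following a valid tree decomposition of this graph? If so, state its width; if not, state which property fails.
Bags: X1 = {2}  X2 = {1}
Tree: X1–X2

A tree decomposition must satisfy three properties: every vertex lies in some bag; for every edge, both endpoints lie together in some bag; and for every vertex, the bags containing it form a connected subtree. Here vertex 0 appears in no bag, so the decomposition is invalid.

No — vertex 0 appears in no bag.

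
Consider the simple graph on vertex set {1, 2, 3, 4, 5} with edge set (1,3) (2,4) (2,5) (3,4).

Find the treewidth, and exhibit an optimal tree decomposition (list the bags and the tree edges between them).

Treewidth 1.
One such decomposition:
Bags: B1 = {2, 5}  B2 = {2, 4}  B3 = {3, 4}  B4 = {1, 3}
Tree: B1–B2, B2–B3, B3–B4

Each bag holds 2 vertices, so the decomposition has width 1, which upper-bounds the treewidth. G has an edge, so its treewidth is at least 1. Therefore the treewidth is 1.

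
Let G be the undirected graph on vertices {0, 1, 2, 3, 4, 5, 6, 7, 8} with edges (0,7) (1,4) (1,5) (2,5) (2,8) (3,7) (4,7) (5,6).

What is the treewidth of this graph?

A width-1 tree decomposition is:
Bags: B1 = {4, 7}  B2 = {1, 4}  B3 = {1, 5}  B4 = {0, 7}  B5 = {2, 5}  B6 = {3, 7}  B7 = {2, 8}  B8 = {5, 6}
Tree: B1–B2, B2–B3, B1–B4, B3–B5, B4–B6, B5–B7, B3–B8
Every bag has size at most 2, so the width is 2 − 1 = 1 and tw(G) ≤ 1. G has an edge, so its treewidth is at least 1. Combining the bounds, tw(G) = 1.

1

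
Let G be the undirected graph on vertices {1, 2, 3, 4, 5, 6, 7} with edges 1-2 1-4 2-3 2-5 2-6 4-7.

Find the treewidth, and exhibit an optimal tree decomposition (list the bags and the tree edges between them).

Treewidth 1.
Bags: B1 = {2, 3}  B2 = {1, 2}  B3 = {2, 6}  B4 = {1, 4}  B5 = {2, 5}  B6 = {4, 7}
Tree: B1–B2, B2–B3, B2–B4, B1–B5, B4–B6

Every bag has size at most 2, so the width is 2 − 1 = 1 and tw(G) ≤ 1. G has an edge, so its treewidth is at least 1. Hence tw(G) = 1 exactly.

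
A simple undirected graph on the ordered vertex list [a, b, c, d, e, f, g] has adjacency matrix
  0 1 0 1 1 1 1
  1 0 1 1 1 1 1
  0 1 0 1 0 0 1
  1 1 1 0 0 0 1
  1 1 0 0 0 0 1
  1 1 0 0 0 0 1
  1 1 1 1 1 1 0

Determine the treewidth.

3

A width-3 tree decomposition is:
Bags: B1 = {a, b, f, g}  B2 = {a, b, d, g}  B3 = {b, c, d, g}  B4 = {a, b, e, g}
Tree: B1–B2, B2–B3, B1–B4
The largest bag has 4 vertices, giving width 3; this decomposition certifies tw(G) ≤ 3. On the other hand G contains the 4-clique {b, c, d, g}. A clique must lie in a single bag of any decomposition, so no decomposition can have width below 3. Hence tw(G) = 3 exactly.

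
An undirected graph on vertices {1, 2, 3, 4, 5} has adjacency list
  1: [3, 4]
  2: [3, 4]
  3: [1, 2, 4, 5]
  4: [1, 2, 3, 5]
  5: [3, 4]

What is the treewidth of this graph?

2

A width-2 tree decomposition is:
Bags: B1 = {3, 4, 5}  B2 = {1, 3, 4}  B3 = {2, 3, 4}
Tree: B1–B2, B2–B3
Each bag holds 3 vertices, so the decomposition has width 2, which upper-bounds the treewidth. On the other hand G contains the 3-clique {1, 3, 4}. A clique must lie in a single bag of any decomposition, so no decomposition can have width below 2. Therefore the treewidth is 2.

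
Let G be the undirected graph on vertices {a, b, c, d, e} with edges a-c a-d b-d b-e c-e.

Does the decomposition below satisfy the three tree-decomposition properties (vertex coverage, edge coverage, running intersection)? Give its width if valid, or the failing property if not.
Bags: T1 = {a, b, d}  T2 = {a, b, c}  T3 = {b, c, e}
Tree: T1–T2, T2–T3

Yes; width 2.

Every vertex of G appears in some bag (union = {a, b, c, d, e}); every edge is covered by a bag; and for each vertex v the set of bags containing v is connected in the bag tree. The decomposition is therefore valid. The largest bag has 3 vertices, so the width is 2.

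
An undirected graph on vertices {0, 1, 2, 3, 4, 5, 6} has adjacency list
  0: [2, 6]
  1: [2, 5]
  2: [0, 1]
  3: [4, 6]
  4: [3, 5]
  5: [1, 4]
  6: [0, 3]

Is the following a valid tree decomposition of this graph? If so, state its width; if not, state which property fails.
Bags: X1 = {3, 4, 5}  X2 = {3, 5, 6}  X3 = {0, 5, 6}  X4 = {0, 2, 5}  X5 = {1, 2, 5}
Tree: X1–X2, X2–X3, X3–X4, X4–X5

Yes; width 2.

Every vertex of G appears in some bag (union = {0, 1, 2, 3, 4, 5, 6}); every edge is covered by a bag; and for each vertex v the set of bags containing v is connected in the bag tree. The decomposition is therefore valid. The largest bag has 3 vertices, so the width is 2.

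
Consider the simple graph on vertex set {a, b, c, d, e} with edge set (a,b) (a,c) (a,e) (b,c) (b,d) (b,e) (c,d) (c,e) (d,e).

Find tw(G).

A width-3 tree decomposition is:
Bags: B1 = {b, c, d, e}  B2 = {a, b, c, e}
Tree: B1–B2
The largest bag has 4 vertices, giving width 3; this decomposition certifies tw(G) ≤ 3. For the lower bound, the 4 vertices {b, c, d, e} are pairwise adjacent, and any tree decomposition puts a clique entirely inside one bag — forcing width ≥ 3. Hence tw(G) = 3 exactly.

3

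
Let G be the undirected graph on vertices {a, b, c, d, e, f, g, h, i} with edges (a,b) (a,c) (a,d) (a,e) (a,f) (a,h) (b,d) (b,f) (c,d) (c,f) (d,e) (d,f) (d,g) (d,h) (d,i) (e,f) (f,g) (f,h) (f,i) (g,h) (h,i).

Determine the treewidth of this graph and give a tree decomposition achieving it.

Every bag has size at most 4, so the width is 4 − 1 = 3 and tw(G) ≤ 3. On the other hand G contains the 4-clique {d, f, g, h}. A clique must lie in a single bag of any decomposition, so no decomposition can have width below 3. Combining the bounds, tw(G) = 3.

Treewidth 3.
One such decomposition:
Bags: B1 = {a, d, e, f}  B2 = {a, d, f, h}  B3 = {a, b, d, f}  B4 = {a, c, d, f}  B5 = {d, f, g, h}  B6 = {d, f, h, i}
Tree: B1–B2, B2–B3, B1–B4, B2–B5, B5–B6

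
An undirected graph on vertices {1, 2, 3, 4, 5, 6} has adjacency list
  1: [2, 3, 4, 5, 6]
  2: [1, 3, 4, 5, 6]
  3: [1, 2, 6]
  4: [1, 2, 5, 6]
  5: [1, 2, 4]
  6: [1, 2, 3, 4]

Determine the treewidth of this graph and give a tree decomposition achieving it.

Treewidth 3.
One optimal decomposition is:
Bags: B1 = {1, 2, 4, 6}  B2 = {1, 2, 3, 6}  B3 = {1, 2, 4, 5}
Tree: B1–B2, B1–B3

Each bag holds 4 vertices, so the decomposition has width 3, which upper-bounds the treewidth. For the lower bound, the 4 vertices {1, 2, 3, 6} are pairwise adjacent, and any tree decomposition puts a clique entirely inside one bag — forcing width ≥ 3. The upper and lower bounds meet at 3, so that is the treewidth.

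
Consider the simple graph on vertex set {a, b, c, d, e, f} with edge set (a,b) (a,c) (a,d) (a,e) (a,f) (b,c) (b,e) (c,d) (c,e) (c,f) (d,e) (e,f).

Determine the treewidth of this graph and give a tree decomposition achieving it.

Every bag has size at most 4, so the width is 4 − 1 = 3 and tw(G) ≤ 3. On the other hand G contains the 4-clique {a, c, d, e}. A clique must lie in a single bag of any decomposition, so no decomposition can have width below 3. Combining the bounds, tw(G) = 3.

Treewidth 3.
One such decomposition:
Bags: B1 = {a, c, d, e}  B2 = {a, b, c, e}  B3 = {a, c, e, f}
Tree: B1–B2, B2–B3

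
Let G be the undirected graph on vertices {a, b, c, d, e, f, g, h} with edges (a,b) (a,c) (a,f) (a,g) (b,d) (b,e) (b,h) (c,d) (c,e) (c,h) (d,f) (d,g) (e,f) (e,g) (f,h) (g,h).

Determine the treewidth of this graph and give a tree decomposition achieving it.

Treewidth 4.
One such decomposition:
Bags: B1 = {a, d, e, g, h}  B2 = {a, b, d, e, h}  B3 = {a, d, e, f, h}  B4 = {a, c, d, e, h}
Tree: B1–B2, B2–B3, B3–B4

Each bag holds 5 vertices, so the decomposition has width 4, which upper-bounds the treewidth. For the lower bound: the 5 vertex sets {d,g}, {a,b}, {e,f}, {h}, {c} are disjoint, each induces a connected subgraph, and every pair is joined by at least one edge of G. Contracting each set to a single vertex therefore yields K_{5} as a minor, and since treewidth is minor-monotone, tw(G) ≥ tw(K_{5}) = 4. The upper and lower bounds meet at 4, so that is the treewidth.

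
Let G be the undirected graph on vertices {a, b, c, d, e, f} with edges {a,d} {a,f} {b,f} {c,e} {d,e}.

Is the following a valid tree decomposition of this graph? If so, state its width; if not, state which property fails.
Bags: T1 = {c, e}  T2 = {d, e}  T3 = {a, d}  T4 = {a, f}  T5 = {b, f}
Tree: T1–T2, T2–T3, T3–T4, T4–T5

Yes; width 1.

Vertex coverage: the bags together contain {a, b, c, d, e, f}, the full vertex set. Edge coverage: each edge of G has both endpoints in at least one bag. Running intersection: for every vertex, the bags containing it form a connected subtree. All three properties hold, so this is a valid tree decomposition of width max|bag| − 1 = 1, and hence tw(G) ≤ 1.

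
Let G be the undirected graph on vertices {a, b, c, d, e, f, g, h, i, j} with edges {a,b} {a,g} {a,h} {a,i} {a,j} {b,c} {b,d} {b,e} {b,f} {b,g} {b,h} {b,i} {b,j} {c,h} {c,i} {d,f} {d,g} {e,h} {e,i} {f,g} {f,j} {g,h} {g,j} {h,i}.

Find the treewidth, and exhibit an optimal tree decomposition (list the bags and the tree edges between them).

Each bag holds 4 vertices, so the decomposition has width 3, which upper-bounds the treewidth. Conversely, {a, b, g, j} is a clique of size 4, and the vertices of any clique must share a bag in every tree decomposition; so some bag has ≥ 4 vertices and tw(G) ≥ 3. Combining the bounds, tw(G) = 3.

Treewidth 3.
One such decomposition:
Bags: B1 = {a, b, h, i}  B2 = {a, b, g, h}  B3 = {a, b, g, j}  B4 = {b, f, g, j}  B5 = {b, c, h, i}  B6 = {b, d, f, g}  B7 = {b, e, h, i}
Tree: B1–B2, B2–B3, B3–B4, B1–B5, B4–B6, B1–B7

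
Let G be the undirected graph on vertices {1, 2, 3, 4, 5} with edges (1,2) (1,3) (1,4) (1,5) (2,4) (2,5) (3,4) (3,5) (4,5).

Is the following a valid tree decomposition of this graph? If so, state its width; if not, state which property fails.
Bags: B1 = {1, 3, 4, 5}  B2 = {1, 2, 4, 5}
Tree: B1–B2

Checking the three conditions: (i) the bags cover all of {1, 2, 3, 4, 5}; (ii) for each edge, some bag contains both endpoints; (iii) the bags containing any fixed vertex form a subtree. All hold, so the decomposition is valid with width 4 − 1 = 3.

Yes; width 3.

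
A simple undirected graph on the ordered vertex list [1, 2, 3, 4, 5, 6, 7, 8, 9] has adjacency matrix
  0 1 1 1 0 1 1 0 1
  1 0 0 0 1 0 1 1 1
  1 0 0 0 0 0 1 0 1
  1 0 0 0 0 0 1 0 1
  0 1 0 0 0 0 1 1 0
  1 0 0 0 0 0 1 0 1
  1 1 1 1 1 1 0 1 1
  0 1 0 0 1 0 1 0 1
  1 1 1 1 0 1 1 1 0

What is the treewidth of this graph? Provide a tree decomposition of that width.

Each bag holds 4 vertices, so the decomposition has width 3, which upper-bounds the treewidth. Conversely, {2, 7, 8, 9} is a clique of size 4, and the vertices of any clique must share a bag in every tree decomposition; so some bag has ≥ 4 vertices and tw(G) ≥ 3. Therefore the treewidth is 3.

Treewidth 3.
One optimal decomposition is:
Bags: B1 = {2, 5, 7, 8}  B2 = {2, 7, 8, 9}  B3 = {1, 2, 7, 9}  B4 = {1, 4, 7, 9}  B5 = {1, 6, 7, 9}  B6 = {1, 3, 7, 9}
Tree: B1–B2, B2–B3, B3–B4, B3–B5, B4–B6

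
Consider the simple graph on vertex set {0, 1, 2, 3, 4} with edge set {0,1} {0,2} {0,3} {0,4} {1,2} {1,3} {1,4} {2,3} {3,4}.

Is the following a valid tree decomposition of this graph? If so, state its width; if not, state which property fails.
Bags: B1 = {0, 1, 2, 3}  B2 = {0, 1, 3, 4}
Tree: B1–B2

Checking the three conditions: (i) the bags cover all of {0, 1, 2, 3, 4}; (ii) for each edge, some bag contains both endpoints; (iii) the bags containing any fixed vertex form a subtree. All hold, so the decomposition is valid with width 4 − 1 = 3.

Yes; width 3.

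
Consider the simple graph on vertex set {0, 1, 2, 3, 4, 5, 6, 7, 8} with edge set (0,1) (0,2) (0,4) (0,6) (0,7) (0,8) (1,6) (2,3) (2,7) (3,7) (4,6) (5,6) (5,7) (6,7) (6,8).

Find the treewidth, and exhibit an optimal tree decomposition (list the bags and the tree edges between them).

Every bag has size at most 3, so the width is 3 − 1 = 2 and tw(G) ≤ 2. On the other hand G contains the 3-clique {0, 2, 7}. A clique must lie in a single bag of any decomposition, so no decomposition can have width below 2. The upper and lower bounds meet at 2, so that is the treewidth.

Treewidth 2.
One such decomposition:
Bags: B1 = {0, 6, 7}  B2 = {0, 4, 6}  B3 = {5, 6, 7}  B4 = {0, 2, 7}  B5 = {0, 1, 6}  B6 = {0, 6, 8}  B7 = {2, 3, 7}
Tree: B1–B2, B1–B3, B1–B4, B1–B5, B1–B6, B4–B7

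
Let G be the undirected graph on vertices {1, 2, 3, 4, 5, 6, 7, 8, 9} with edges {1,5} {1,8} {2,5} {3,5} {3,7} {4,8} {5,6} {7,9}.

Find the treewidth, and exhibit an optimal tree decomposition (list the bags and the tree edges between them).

Every bag has size at most 2, so the width is 2 − 1 = 1 and tw(G) ≤ 1. G has an edge, so its treewidth is at least 1. Combining the bounds, tw(G) = 1.

Treewidth 1.
Bags: B1 = {1, 8}  B2 = {1, 5}  B3 = {3, 5}  B4 = {2, 5}  B5 = {5, 6}  B6 = {4, 8}  B7 = {3, 7}  B8 = {7, 9}
Tree: B1–B2, B2–B3, B2–B4, B4–B5, B1–B6, B3–B7, B7–B8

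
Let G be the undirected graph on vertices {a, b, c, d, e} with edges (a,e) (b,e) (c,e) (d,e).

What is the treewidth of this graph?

A width-1 tree decomposition is:
Bags: B1 = {d, e}  B2 = {a, e}  B3 = {c, e}  B4 = {b, e}
Tree: B1–B2, B2–B3, B2–B4
Every bag has size at most 2, so the width is 2 − 1 = 1 and tw(G) ≤ 1. G has an edge, so its treewidth is at least 1. Therefore the treewidth is 1.

1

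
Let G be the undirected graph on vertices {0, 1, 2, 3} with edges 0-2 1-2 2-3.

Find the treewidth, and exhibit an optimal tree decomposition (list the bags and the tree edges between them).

Every bag has size at most 2, so the width is 2 − 1 = 1 and tw(G) ≤ 1. Any graph with an edge has treewidth ≥ 1, and G has the edge 2–1. The upper and lower bounds meet at 1, so that is the treewidth.

Treewidth 1.
One such decomposition:
Bags: B1 = {1, 2}  B2 = {2, 3}  B3 = {0, 2}
Tree: B1–B2, B1–B3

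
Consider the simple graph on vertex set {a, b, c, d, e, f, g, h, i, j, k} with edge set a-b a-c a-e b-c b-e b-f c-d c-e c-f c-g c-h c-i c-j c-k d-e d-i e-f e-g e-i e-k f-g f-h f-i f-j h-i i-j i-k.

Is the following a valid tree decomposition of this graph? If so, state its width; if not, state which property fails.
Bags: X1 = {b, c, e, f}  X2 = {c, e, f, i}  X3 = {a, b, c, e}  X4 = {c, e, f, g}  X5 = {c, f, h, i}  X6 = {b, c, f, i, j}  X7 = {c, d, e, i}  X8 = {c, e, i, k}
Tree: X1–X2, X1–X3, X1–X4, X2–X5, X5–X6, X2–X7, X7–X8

No — bags containing vertex b are not connected in the tree.

A tree decomposition must satisfy three properties: every vertex lies in some bag; for every edge, both endpoints lie together in some bag; and for every vertex, the bags containing it form a connected subtree. Here bags containing vertex b are not connected in the tree, so the decomposition is invalid.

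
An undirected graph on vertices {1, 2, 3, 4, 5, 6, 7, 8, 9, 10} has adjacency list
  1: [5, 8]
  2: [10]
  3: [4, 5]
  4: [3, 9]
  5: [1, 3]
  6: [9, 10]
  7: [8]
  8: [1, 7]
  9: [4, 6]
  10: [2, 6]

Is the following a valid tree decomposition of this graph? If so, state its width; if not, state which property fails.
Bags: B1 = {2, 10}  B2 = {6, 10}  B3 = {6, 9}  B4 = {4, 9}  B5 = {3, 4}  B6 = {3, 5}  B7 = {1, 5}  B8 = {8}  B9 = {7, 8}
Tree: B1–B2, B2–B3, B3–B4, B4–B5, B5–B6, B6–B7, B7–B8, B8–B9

No — edge (1,8) lies in no bag.

A tree decomposition must satisfy three properties: every vertex lies in some bag; for every edge, both endpoints lie together in some bag; and for every vertex, the bags containing it form a connected subtree. Here edge (1,8) lies in no bag, so the decomposition is invalid.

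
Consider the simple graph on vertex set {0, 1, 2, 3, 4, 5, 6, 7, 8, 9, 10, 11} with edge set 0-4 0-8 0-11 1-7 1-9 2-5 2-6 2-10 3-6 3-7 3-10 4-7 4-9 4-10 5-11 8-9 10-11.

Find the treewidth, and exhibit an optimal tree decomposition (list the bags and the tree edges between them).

Every bag has size at most 4, so the width is 4 − 1 = 3 and tw(G) ≤ 3. For the lower bound: the 4 vertex sets {2,5,6}, {11}, {10}, {0,3,4,7} are disjoint, each induces a connected subgraph, and every pair is joined by at least one edge of G. Contracting each set to a single vertex therefore yields K_{4} as a minor, and since treewidth is minor-monotone, tw(G) ≥ tw(K_{4}) = 3. The upper and lower bounds meet at 3, so that is the treewidth.

Treewidth 3.
One such decomposition:
Bags: B1 = {2, 5, 6, 11}  B2 = {2, 6, 10, 11}  B3 = {3, 6, 10, 11}  B4 = {0, 3, 10, 11}  B5 = {0, 3, 4, 10}  B6 = {0, 3, 4, 7}  B7 = {0, 4, 7, 8}  B8 = {4, 7, 8, 9}  B9 = {1, 7, 8, 9}
Tree: B1–B2, B2–B3, B3–B4, B4–B5, B5–B6, B6–B7, B7–B8, B8–B9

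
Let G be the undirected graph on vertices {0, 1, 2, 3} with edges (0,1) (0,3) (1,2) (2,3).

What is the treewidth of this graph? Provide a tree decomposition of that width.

The largest bag has 3 vertices, giving width 2; this decomposition certifies tw(G) ≤ 2. Since 3–2–1–0–3 is a cycle in G, G is not acyclic. Forests are exactly the graphs of treewidth ≤ 1, so tw(G) ≥ 2. The upper and lower bounds meet at 2, so that is the treewidth.

Treewidth 2.
Bags: B1 = {1, 2, 3}  B2 = {0, 1, 3}
Tree: B1–B2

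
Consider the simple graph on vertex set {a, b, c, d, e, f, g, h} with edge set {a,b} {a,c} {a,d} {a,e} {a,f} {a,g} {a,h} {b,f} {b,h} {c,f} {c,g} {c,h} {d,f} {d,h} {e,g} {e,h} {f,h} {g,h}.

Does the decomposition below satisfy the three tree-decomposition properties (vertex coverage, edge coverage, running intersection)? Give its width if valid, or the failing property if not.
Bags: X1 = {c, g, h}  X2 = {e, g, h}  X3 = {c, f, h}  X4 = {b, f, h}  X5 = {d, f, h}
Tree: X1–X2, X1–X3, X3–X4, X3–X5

No — vertex a appears in no bag.

A tree decomposition must satisfy three properties: every vertex lies in some bag; for every edge, both endpoints lie together in some bag; and for every vertex, the bags containing it form a connected subtree. Here vertex a appears in no bag, so the decomposition is invalid.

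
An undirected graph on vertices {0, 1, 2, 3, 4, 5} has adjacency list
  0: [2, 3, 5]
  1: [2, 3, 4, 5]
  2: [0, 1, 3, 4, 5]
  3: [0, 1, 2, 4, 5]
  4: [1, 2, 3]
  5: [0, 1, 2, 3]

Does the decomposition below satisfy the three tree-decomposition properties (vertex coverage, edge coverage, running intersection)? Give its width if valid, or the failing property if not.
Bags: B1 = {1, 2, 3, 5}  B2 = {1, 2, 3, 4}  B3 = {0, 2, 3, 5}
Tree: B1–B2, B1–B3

Checking the three conditions: (i) the bags cover all of {0, 1, 2, 3, 4, 5}; (ii) for each edge, some bag contains both endpoints; (iii) the bags containing any fixed vertex form a subtree. All hold, so the decomposition is valid with width 4 − 1 = 3.

Yes; width 3.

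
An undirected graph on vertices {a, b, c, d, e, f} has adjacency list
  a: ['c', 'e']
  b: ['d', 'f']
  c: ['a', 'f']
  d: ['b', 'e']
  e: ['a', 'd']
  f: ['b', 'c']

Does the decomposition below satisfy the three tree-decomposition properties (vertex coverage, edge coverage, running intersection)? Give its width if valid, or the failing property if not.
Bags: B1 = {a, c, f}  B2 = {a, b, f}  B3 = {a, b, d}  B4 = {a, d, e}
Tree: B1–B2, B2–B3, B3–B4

Checking the three conditions: (i) the bags cover all of {a, b, c, d, e, f}; (ii) for each edge, some bag contains both endpoints; (iii) the bags containing any fixed vertex form a subtree. All hold, so the decomposition is valid with width 3 − 1 = 2.

Yes; width 2.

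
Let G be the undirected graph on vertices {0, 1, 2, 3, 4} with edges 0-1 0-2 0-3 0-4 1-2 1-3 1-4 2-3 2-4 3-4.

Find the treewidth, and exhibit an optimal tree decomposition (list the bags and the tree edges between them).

A single bag containing all 5 vertices is trivially a valid decomposition of width 4. For the lower bound, the 5 vertices {0, 1, 2, 3, 4} are pairwise adjacent, and any tree decomposition puts a clique entirely inside one bag — forcing width ≥ 4. Combining the bounds, tw(G) = 4.

Treewidth 4.
Bags: B1 = {0, 1, 2, 3, 4}
Tree: (single bag)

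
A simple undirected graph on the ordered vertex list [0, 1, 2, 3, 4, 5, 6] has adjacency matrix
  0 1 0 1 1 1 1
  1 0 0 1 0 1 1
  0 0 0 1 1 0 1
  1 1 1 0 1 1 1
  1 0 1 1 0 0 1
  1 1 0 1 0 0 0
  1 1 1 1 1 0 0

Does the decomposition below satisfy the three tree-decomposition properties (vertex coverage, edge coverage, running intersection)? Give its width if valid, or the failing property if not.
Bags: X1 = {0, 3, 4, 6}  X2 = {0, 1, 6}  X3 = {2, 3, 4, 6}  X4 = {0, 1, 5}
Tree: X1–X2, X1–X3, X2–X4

No — edge (3,1) lies in no bag.

A tree decomposition must satisfy three properties: every vertex lies in some bag; for every edge, both endpoints lie together in some bag; and for every vertex, the bags containing it form a connected subtree. Here edge (3,1) lies in no bag, so the decomposition is invalid.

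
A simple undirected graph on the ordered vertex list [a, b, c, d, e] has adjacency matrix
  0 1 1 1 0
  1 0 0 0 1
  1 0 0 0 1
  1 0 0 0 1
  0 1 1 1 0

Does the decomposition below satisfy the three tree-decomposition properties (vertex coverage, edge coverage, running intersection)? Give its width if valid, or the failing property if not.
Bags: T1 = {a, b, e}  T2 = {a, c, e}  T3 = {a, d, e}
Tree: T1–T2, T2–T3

Every vertex of G appears in some bag (union = {a, b, c, d, e}); every edge is covered by a bag; and for each vertex v the set of bags containing v is connected in the bag tree. The decomposition is therefore valid. The largest bag has 3 vertices, so the width is 2.

Yes; width 2.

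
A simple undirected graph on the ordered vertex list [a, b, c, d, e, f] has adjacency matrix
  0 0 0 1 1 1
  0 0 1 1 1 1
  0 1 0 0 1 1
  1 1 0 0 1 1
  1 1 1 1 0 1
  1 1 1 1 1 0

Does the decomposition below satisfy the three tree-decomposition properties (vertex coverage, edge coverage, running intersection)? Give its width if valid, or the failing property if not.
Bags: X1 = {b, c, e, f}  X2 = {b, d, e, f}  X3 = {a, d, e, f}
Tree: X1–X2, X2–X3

Vertex coverage: the bags together contain {a, b, c, d, e, f}, the full vertex set. Edge coverage: each edge of G has both endpoints in at least one bag. Running intersection: for every vertex, the bags containing it form a connected subtree. All three properties hold, so this is a valid tree decomposition of width max|bag| − 1 = 3, and hence tw(G) ≤ 3.

Yes; width 3.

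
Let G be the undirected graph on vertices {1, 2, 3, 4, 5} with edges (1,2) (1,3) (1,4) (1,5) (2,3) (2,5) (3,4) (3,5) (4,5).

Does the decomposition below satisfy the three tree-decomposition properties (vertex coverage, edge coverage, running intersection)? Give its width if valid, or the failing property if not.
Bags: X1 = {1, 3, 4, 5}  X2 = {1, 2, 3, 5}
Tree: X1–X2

Yes; width 3.

Checking the three conditions: (i) the bags cover all of {1, 2, 3, 4, 5}; (ii) for each edge, some bag contains both endpoints; (iii) the bags containing any fixed vertex form a subtree. All hold, so the decomposition is valid with width 4 − 1 = 3.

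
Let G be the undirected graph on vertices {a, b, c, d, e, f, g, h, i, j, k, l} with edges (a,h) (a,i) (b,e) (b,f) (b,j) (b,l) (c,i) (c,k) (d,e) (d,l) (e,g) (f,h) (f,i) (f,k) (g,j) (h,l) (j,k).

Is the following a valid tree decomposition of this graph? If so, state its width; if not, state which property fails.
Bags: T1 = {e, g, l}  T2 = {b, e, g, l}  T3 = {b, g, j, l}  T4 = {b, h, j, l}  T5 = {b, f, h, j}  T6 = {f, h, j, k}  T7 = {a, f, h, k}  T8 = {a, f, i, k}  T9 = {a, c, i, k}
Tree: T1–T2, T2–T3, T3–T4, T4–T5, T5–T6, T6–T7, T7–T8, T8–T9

A tree decomposition must satisfy three properties: every vertex lies in some bag; for every edge, both endpoints lie together in some bag; and for every vertex, the bags containing it form a connected subtree. Here vertex d appears in no bag, so the decomposition is invalid.

No — vertex d appears in no bag.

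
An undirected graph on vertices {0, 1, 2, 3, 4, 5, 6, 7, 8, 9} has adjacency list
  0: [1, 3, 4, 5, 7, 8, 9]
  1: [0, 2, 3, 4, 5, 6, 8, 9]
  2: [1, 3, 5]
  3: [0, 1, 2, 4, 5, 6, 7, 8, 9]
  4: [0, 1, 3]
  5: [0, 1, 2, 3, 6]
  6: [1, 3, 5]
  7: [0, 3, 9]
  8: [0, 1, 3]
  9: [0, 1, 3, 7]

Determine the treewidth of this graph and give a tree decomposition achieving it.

The largest bag has 4 vertices, giving width 3; this decomposition certifies tw(G) ≤ 3. For the lower bound, the 4 vertices {0, 1, 3, 8} are pairwise adjacent, and any tree decomposition puts a clique entirely inside one bag — forcing width ≥ 3. Combining the bounds, tw(G) = 3.

Treewidth 3.
One optimal decomposition is:
Bags: B1 = {0, 1, 3, 5}  B2 = {1, 3, 5, 6}  B3 = {1, 2, 3, 5}  B4 = {0, 1, 3, 9}  B5 = {0, 1, 3, 4}  B6 = {0, 1, 3, 8}  B7 = {0, 3, 7, 9}
Tree: B1–B2, B1–B3, B1–B4, B4–B5, B1–B6, B4–B7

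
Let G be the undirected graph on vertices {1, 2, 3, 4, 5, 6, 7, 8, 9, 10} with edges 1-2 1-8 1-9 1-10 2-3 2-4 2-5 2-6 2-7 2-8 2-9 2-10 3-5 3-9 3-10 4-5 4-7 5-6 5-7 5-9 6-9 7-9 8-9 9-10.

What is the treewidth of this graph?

3

A width-3 tree decomposition is:
Bags: B1 = {2, 3, 5, 9}  B2 = {2, 3, 9, 10}  B3 = {2, 5, 6, 9}  B4 = {1, 2, 9, 10}  B5 = {1, 2, 8, 9}  B6 = {2, 5, 7, 9}  B7 = {2, 4, 5, 7}
Tree: B1–B2, B1–B3, B2–B4, B4–B5, B1–B6, B6–B7
Every bag has size at most 4, so the width is 4 − 1 = 3 and tw(G) ≤ 3. On the other hand G contains the 4-clique {1, 2, 8, 9}. A clique must lie in a single bag of any decomposition, so no decomposition can have width below 3. Therefore the treewidth is 3.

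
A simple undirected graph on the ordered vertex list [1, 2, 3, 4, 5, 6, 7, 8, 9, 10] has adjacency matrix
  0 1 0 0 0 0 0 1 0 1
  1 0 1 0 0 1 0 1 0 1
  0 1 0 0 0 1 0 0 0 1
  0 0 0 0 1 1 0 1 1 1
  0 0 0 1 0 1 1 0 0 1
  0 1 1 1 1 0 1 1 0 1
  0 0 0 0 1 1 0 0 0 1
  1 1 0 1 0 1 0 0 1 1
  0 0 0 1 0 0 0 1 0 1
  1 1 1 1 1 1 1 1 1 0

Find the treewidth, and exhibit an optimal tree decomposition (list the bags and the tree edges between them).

Treewidth 3.
One such decomposition:
Bags: B1 = {4, 6, 8, 10}  B2 = {2, 6, 8, 10}  B3 = {4, 5, 6, 10}  B4 = {1, 2, 8, 10}  B5 = {2, 3, 6, 10}  B6 = {4, 8, 9, 10}  B7 = {5, 6, 7, 10}
Tree: B1–B2, B1–B3, B2–B4, B2–B5, B1–B6, B3–B7

The largest bag has 4 vertices, giving width 3; this decomposition certifies tw(G) ≤ 3. For the lower bound, the 4 vertices {1, 2, 8, 10} are pairwise adjacent, and any tree decomposition puts a clique entirely inside one bag — forcing width ≥ 3. Therefore the treewidth is 3.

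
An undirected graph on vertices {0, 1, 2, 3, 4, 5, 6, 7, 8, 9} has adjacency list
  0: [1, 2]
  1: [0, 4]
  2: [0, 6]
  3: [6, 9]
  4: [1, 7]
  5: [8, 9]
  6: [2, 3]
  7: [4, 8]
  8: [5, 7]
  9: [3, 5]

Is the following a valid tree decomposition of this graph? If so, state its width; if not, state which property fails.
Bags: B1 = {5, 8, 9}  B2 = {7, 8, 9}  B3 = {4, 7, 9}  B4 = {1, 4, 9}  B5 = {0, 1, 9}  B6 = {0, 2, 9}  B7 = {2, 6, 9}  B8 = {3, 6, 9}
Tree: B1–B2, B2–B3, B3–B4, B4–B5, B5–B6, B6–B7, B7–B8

Yes; width 2.

Checking the three conditions: (i) the bags cover all of {0, 1, 2, 3, 4, 5, 6, 7, 8, 9}; (ii) for each edge, some bag contains both endpoints; (iii) the bags containing any fixed vertex form a subtree. All hold, so the decomposition is valid with width 3 − 1 = 2.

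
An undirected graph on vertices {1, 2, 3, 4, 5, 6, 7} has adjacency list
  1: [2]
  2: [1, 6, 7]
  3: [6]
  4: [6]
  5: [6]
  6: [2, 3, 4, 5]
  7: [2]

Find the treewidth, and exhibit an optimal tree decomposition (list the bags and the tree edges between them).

Treewidth 1.
One such decomposition:
Bags: B1 = {4, 6}  B2 = {2, 6}  B3 = {2, 7}  B4 = {1, 2}  B5 = {5, 6}  B6 = {3, 6}
Tree: B1–B2, B2–B3, B2–B4, B2–B5, B1–B6

Each bag holds 2 vertices, so the decomposition has width 1, which upper-bounds the treewidth. Any graph with an edge has treewidth ≥ 1, and G has the edge 6–4. Therefore the treewidth is 1.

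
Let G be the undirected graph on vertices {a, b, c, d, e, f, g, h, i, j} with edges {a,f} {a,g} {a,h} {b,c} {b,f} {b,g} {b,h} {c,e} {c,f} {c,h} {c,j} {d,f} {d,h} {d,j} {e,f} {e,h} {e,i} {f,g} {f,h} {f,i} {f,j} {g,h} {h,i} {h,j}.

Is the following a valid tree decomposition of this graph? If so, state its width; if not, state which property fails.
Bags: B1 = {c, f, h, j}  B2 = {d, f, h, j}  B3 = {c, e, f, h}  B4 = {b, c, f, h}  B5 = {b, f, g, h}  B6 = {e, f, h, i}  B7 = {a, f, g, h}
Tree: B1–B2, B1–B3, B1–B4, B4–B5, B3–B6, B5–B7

Yes; width 3.

Vertex coverage: the bags together contain {a, b, c, d, e, f, g, h, i, j}, the full vertex set. Edge coverage: each edge of G has both endpoints in at least one bag. Running intersection: for every vertex, the bags containing it form a connected subtree. All three properties hold, so this is a valid tree decomposition of width max|bag| − 1 = 3, and hence tw(G) ≤ 3.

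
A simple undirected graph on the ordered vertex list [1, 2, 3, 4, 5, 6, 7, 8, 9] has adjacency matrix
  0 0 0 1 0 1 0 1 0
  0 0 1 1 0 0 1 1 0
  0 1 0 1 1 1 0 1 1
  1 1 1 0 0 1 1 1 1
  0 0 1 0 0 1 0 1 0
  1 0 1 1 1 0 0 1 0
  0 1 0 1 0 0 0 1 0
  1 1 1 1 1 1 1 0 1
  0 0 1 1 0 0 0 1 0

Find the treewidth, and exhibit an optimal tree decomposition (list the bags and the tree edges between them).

Each bag holds 4 vertices, so the decomposition has width 3, which upper-bounds the treewidth. For the lower bound, the 4 vertices {1, 4, 6, 8} are pairwise adjacent, and any tree decomposition puts a clique entirely inside one bag — forcing width ≥ 3. The upper and lower bounds meet at 3, so that is the treewidth.

Treewidth 3.
Bags: B1 = {2, 3, 4, 8}  B2 = {3, 4, 8, 9}  B3 = {2, 4, 7, 8}  B4 = {3, 4, 6, 8}  B5 = {3, 5, 6, 8}  B6 = {1, 4, 6, 8}
Tree: B1–B2, B1–B3, B2–B4, B4–B5, B4–B6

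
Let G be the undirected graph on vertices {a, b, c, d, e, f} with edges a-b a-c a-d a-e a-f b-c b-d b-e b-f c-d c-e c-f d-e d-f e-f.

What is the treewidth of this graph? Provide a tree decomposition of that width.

Treewidth 5.
One such decomposition:
Bags: B1 = {a, b, c, d, e, f}
Tree: (single bag)

With just one bag of size 6, the width is 6 − 1 = 5, so tw(G) ≤ 5. For the lower bound, the 6 vertices {a, b, c, d, e, f} are pairwise adjacent, and any tree decomposition puts a clique entirely inside one bag — forcing width ≥ 5. The upper and lower bounds meet at 5, so that is the treewidth.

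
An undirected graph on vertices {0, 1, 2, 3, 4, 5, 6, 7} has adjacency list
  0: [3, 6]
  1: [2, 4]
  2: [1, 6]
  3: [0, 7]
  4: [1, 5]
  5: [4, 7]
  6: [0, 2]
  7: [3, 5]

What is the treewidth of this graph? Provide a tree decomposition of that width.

Treewidth 2.
One such decomposition:
Bags: B1 = {1, 4, 5}  B2 = {1, 5, 7}  B3 = {1, 3, 7}  B4 = {0, 1, 3}  B5 = {0, 1, 6}  B6 = {1, 2, 6}
Tree: B1–B2, B2–B3, B3–B4, B4–B5, B5–B6

Every bag has size at most 3, so the width is 3 − 1 = 2 and tw(G) ≤ 2. Since 1–4–5–7–3–0–6–2–1 is a cycle in G, G is not acyclic. Forests are exactly the graphs of treewidth ≤ 1, so tw(G) ≥ 2. Therefore the treewidth is 2.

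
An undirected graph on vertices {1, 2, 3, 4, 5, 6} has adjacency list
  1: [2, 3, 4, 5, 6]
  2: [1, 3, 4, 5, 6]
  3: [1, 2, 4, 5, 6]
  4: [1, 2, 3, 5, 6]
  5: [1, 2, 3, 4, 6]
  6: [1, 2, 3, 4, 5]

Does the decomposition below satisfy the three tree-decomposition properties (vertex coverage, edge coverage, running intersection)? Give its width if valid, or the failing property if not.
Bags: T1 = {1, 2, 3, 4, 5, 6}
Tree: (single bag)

Vertex coverage: the bags together contain {1, 2, 3, 4, 5, 6}, the full vertex set. Edge coverage: each edge of G has both endpoints in at least one bag. Running intersection: for every vertex, the bags containing it form a connected subtree. All three properties hold, so this is a valid tree decomposition of width max|bag| − 1 = 5, and hence tw(G) ≤ 5.

Yes; width 5.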